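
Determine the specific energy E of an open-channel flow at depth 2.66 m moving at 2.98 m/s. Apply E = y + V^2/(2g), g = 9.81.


Specific energy E = y + V^2/(2g).
Velocity head = V^2/(2g) = 2.98^2 / (2*9.81) = 8.8804 / 19.62 = 0.4526 m.
E = 2.66 + 0.4526 = 3.1126 m.

3.1126


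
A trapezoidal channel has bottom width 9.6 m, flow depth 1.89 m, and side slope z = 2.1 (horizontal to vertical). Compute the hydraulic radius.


For a trapezoidal section with side slope z:
A = (b + z*y)*y = (9.6 + 2.1*1.89)*1.89 = 25.645 m^2.
P = b + 2*y*sqrt(1 + z^2) = 9.6 + 2*1.89*sqrt(1 + 2.1^2) = 18.392 m.
R = A/P = 25.645 / 18.392 = 1.3944 m.

1.3944


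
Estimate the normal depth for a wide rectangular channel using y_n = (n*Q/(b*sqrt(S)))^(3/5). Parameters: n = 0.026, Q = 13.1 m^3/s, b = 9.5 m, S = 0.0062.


We use the wide-channel approximation y_n = (n*Q/(b*sqrt(S)))^(3/5).
sqrt(S) = sqrt(0.0062) = 0.07874.
Numerator: n*Q = 0.026 * 13.1 = 0.3406.
Denominator: b*sqrt(S) = 9.5 * 0.07874 = 0.74803.
arg = 0.4553.
y_n = 0.4553^(3/5) = 0.6237 m.

0.6237


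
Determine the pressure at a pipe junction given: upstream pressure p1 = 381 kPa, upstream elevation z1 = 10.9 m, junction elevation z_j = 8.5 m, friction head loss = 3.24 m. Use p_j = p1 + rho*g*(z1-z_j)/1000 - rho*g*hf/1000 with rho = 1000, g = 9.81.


Junction pressure: p_j = p1 + rho*g*(z1 - z_j)/1000 - rho*g*hf/1000.
Elevation term = 1000*9.81*(10.9 - 8.5)/1000 = 23.544 kPa.
Friction term = 1000*9.81*3.24/1000 = 31.784 kPa.
p_j = 381 + 23.544 - 31.784 = 372.76 kPa.

372.76


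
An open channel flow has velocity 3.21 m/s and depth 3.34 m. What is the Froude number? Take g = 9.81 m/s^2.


The Froude number is defined as Fr = V / sqrt(g*y).
g*y = 9.81 * 3.34 = 32.7654.
sqrt(g*y) = sqrt(32.7654) = 5.7241.
Fr = 3.21 / 5.7241 = 0.5608.

0.5608


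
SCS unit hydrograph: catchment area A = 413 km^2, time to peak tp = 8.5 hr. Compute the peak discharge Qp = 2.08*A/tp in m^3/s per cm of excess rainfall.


SCS formula: Qp = 2.08 * A / tp.
Qp = 2.08 * 413 / 8.5
   = 859.04 / 8.5
   = 101.06 m^3/s per cm.

101.06


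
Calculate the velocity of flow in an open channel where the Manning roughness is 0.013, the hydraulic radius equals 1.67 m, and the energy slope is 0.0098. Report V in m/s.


Manning's equation gives V = (1/n) * R^(2/3) * S^(1/2).
First, compute R^(2/3) = 1.67^(2/3) = 1.4076.
Next, S^(1/2) = 0.0098^(1/2) = 0.098995.
Then 1/n = 1/0.013 = 76.92.
V = 76.92 * 1.4076 * 0.098995 = 10.7188 m/s.

10.7188


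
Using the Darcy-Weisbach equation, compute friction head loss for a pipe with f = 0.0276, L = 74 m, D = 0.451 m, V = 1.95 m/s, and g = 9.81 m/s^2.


Darcy-Weisbach equation: h_f = f * (L/D) * V^2/(2g).
f * L/D = 0.0276 * 74/0.451 = 4.5286.
V^2/(2g) = 1.95^2 / (2*9.81) = 3.8025 / 19.62 = 0.1938 m.
h_f = 4.5286 * 0.1938 = 0.878 m.

0.878


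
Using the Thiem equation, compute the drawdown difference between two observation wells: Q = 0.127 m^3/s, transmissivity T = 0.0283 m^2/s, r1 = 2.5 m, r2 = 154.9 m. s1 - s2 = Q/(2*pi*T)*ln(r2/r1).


Thiem equation: s1 - s2 = Q/(2*pi*T) * ln(r2/r1).
ln(r2/r1) = ln(154.9/2.5) = 4.1265.
Q/(2*pi*T) = 0.127 / (2*pi*0.0283) = 0.127 / 0.1778 = 0.7142.
s1 - s2 = 0.7142 * 4.1265 = 2.9473 m.

2.9473


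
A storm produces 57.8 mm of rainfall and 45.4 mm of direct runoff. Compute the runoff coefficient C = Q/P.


The runoff coefficient C = runoff depth / rainfall depth.
C = 45.4 / 57.8
  = 0.7855.

0.7855


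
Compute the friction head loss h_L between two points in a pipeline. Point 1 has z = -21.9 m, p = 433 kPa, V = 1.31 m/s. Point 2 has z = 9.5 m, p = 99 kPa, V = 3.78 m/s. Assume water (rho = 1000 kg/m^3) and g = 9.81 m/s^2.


Total head at each section: H = z + p/(rho*g) + V^2/(2g).
H1 = -21.9 + 433*1000/(1000*9.81) + 1.31^2/(2*9.81)
   = -21.9 + 44.139 + 0.0875
   = 22.326 m.
H2 = 9.5 + 99*1000/(1000*9.81) + 3.78^2/(2*9.81)
   = 9.5 + 10.092 + 0.7283
   = 20.32 m.
h_L = H1 - H2 = 22.326 - 20.32 = 2.006 m.

2.006


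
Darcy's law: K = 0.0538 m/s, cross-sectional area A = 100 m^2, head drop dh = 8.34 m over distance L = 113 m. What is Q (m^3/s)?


Darcy's law: Q = K * A * i, where i = dh/L.
Hydraulic gradient i = 8.34 / 113 = 0.073805.
Q = 0.0538 * 100 * 0.073805
  = 0.3971 m^3/s.

0.3971


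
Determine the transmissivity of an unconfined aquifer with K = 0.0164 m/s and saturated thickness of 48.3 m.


Transmissivity is defined as T = K * h.
T = 0.0164 * 48.3
  = 0.7921 m^2/s.

0.7921


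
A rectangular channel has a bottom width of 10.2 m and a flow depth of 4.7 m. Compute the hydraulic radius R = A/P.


For a rectangular section:
Flow area A = b * y = 10.2 * 4.7 = 47.94 m^2.
Wetted perimeter P = b + 2y = 10.2 + 2*4.7 = 19.6 m.
Hydraulic radius R = A/P = 47.94 / 19.6 = 2.4459 m.

2.4459


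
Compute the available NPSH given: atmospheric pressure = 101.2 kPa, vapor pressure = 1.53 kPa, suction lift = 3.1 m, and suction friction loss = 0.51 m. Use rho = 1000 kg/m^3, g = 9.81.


NPSHa = p_atm/(rho*g) - z_s - hf_s - p_vap/(rho*g).
p_atm/(rho*g) = 101.2*1000 / (1000*9.81) = 10.316 m.
p_vap/(rho*g) = 1.53*1000 / (1000*9.81) = 0.156 m.
NPSHa = 10.316 - 3.1 - 0.51 - 0.156
      = 6.55 m.

6.55


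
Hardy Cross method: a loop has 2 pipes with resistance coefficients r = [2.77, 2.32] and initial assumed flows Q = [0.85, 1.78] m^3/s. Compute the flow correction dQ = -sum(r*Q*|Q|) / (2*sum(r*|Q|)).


Numerator terms (r*Q*|Q|): 2.77*0.85*|0.85| = 2.0013; 2.32*1.78*|1.78| = 7.3507.
Sum of numerator = 9.352.
Denominator terms (r*|Q|): 2.77*|0.85| = 2.3545; 2.32*|1.78| = 4.1296.
2 * sum of denominator = 2 * 6.4841 = 12.9682.
dQ = -9.352 / 12.9682 = -0.7211 m^3/s.

-0.7211


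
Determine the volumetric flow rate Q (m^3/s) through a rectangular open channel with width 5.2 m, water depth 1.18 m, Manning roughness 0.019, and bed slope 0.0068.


For a rectangular channel, the cross-sectional area A = b * y = 5.2 * 1.18 = 6.14 m^2.
The wetted perimeter P = b + 2y = 5.2 + 2*1.18 = 7.56 m.
Hydraulic radius R = A/P = 6.14/7.56 = 0.8116 m.
Velocity V = (1/n)*R^(2/3)*S^(1/2) = (1/0.019)*0.8116^(2/3)*0.0068^(1/2) = 3.7764 m/s.
Discharge Q = A * V = 6.14 * 3.7764 = 23.172 m^3/s.

23.172


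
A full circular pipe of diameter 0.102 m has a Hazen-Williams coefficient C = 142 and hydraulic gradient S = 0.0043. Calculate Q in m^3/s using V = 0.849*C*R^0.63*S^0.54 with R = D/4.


For a full circular pipe, R = D/4 = 0.102/4 = 0.0255 m.
V = 0.849 * 142 * 0.0255^0.63 * 0.0043^0.54
  = 0.849 * 142 * 0.099111 * 0.052732
  = 0.6301 m/s.
Pipe area A = pi*D^2/4 = pi*0.102^2/4 = 0.0082 m^2.
Q = A * V = 0.0082 * 0.6301 = 0.0051 m^3/s.

0.0051


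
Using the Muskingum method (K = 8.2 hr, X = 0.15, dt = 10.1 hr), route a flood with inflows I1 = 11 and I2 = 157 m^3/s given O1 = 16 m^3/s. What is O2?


Muskingum coefficients:
denom = 2*K*(1-X) + dt = 2*8.2*(1-0.15) + 10.1 = 24.04.
C0 = (dt - 2*K*X)/denom = (10.1 - 2*8.2*0.15)/24.04 = 0.3178.
C1 = (dt + 2*K*X)/denom = (10.1 + 2*8.2*0.15)/24.04 = 0.5225.
C2 = (2*K*(1-X) - dt)/denom = 0.1597.
O2 = C0*I2 + C1*I1 + C2*O1
   = 0.3178*157 + 0.5225*11 + 0.1597*16
   = 58.2 m^3/s.

58.2


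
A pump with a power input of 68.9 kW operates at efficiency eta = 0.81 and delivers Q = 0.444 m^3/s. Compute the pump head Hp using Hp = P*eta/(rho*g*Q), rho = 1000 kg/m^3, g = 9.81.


Pump head formula: Hp = P * eta / (rho * g * Q).
Numerator: P * eta = 68.9 * 1000 * 0.81 = 55809.0 W.
Denominator: rho * g * Q = 1000 * 9.81 * 0.444 = 4355.64.
Hp = 55809.0 / 4355.64 = 12.81 m.

12.81


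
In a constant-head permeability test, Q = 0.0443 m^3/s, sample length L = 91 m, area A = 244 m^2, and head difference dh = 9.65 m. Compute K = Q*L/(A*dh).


From K = Q*L / (A*dh):
Numerator: Q*L = 0.0443 * 91 = 4.0313.
Denominator: A*dh = 244 * 9.65 = 2354.6.
K = 4.0313 / 2354.6 = 0.001712 m/s.

0.001712


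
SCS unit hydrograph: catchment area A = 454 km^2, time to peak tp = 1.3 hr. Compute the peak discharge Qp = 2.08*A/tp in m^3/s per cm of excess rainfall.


SCS formula: Qp = 2.08 * A / tp.
Qp = 2.08 * 454 / 1.3
   = 944.32 / 1.3
   = 726.4 m^3/s per cm.

726.4


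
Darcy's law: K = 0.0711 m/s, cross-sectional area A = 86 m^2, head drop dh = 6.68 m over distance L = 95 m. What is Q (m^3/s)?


Darcy's law: Q = K * A * i, where i = dh/L.
Hydraulic gradient i = 6.68 / 95 = 0.070316.
Q = 0.0711 * 86 * 0.070316
  = 0.43 m^3/s.

0.43


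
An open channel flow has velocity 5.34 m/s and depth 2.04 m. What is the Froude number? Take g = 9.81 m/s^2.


The Froude number is defined as Fr = V / sqrt(g*y).
g*y = 9.81 * 2.04 = 20.0124.
sqrt(g*y) = sqrt(20.0124) = 4.4735.
Fr = 5.34 / 4.4735 = 1.1937.

1.1937


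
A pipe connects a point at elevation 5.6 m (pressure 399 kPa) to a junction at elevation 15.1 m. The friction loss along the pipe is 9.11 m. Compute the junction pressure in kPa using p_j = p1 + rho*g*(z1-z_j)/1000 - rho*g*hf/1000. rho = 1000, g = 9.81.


Junction pressure: p_j = p1 + rho*g*(z1 - z_j)/1000 - rho*g*hf/1000.
Elevation term = 1000*9.81*(5.6 - 15.1)/1000 = -93.195 kPa.
Friction term = 1000*9.81*9.11/1000 = 89.369 kPa.
p_j = 399 + -93.195 - 89.369 = 216.44 kPa.

216.44


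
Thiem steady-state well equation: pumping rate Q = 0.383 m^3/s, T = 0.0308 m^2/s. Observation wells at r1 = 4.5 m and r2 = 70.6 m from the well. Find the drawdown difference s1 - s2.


Thiem equation: s1 - s2 = Q/(2*pi*T) * ln(r2/r1).
ln(r2/r1) = ln(70.6/4.5) = 2.753.
Q/(2*pi*T) = 0.383 / (2*pi*0.0308) = 0.383 / 0.1935 = 1.9791.
s1 - s2 = 1.9791 * 2.753 = 5.4484 m.

5.4484


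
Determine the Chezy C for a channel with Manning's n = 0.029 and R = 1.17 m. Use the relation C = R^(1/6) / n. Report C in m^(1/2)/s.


The Chezy coefficient relates to Manning's n through C = R^(1/6) / n.
R^(1/6) = 1.17^(1/6) = 1.026513.
C = 1.026513 / 0.029 = 35.4 m^(1/2)/s.

35.4


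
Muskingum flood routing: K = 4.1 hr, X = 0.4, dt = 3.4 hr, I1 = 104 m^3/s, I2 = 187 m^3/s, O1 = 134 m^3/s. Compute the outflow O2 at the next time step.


Muskingum coefficients:
denom = 2*K*(1-X) + dt = 2*4.1*(1-0.4) + 3.4 = 8.32.
C0 = (dt - 2*K*X)/denom = (3.4 - 2*4.1*0.4)/8.32 = 0.0144.
C1 = (dt + 2*K*X)/denom = (3.4 + 2*4.1*0.4)/8.32 = 0.8029.
C2 = (2*K*(1-X) - dt)/denom = 0.1827.
O2 = C0*I2 + C1*I1 + C2*O1
   = 0.0144*187 + 0.8029*104 + 0.1827*134
   = 110.68 m^3/s.

110.68


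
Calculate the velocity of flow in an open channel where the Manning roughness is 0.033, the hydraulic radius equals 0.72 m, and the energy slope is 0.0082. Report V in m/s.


Manning's equation gives V = (1/n) * R^(2/3) * S^(1/2).
First, compute R^(2/3) = 0.72^(2/3) = 0.8033.
Next, S^(1/2) = 0.0082^(1/2) = 0.090554.
Then 1/n = 1/0.033 = 30.3.
V = 30.3 * 0.8033 * 0.090554 = 2.2044 m/s.

2.2044


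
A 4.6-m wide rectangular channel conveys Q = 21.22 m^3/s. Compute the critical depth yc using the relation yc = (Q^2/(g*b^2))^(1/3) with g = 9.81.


Using yc = (Q^2 / (g * b^2))^(1/3):
Q^2 = 21.22^2 = 450.29.
g * b^2 = 9.81 * 4.6^2 = 9.81 * 21.16 = 207.58.
Q^2 / (g*b^2) = 450.29 / 207.58 = 2.1692.
yc = 2.1692^(1/3) = 1.2945 m.

1.2945


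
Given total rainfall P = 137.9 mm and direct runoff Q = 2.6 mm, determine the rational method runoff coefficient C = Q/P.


The runoff coefficient C = runoff depth / rainfall depth.
C = 2.6 / 137.9
  = 0.0189.

0.0189


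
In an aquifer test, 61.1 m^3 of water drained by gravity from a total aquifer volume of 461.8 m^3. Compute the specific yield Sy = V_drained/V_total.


Specific yield Sy = Volume drained / Total volume.
Sy = 61.1 / 461.8
   = 0.1323.

0.1323


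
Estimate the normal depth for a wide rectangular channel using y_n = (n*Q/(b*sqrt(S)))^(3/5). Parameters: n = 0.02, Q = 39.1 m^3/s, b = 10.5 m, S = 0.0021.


We use the wide-channel approximation y_n = (n*Q/(b*sqrt(S)))^(3/5).
sqrt(S) = sqrt(0.0021) = 0.045826.
Numerator: n*Q = 0.02 * 39.1 = 0.782.
Denominator: b*sqrt(S) = 10.5 * 0.045826 = 0.481173.
arg = 1.6252.
y_n = 1.6252^(3/5) = 1.3383 m.

1.3383


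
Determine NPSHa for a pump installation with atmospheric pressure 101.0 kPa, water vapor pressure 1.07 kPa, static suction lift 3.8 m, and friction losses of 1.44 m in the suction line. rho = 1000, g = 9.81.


NPSHa = p_atm/(rho*g) - z_s - hf_s - p_vap/(rho*g).
p_atm/(rho*g) = 101.0*1000 / (1000*9.81) = 10.296 m.
p_vap/(rho*g) = 1.07*1000 / (1000*9.81) = 0.109 m.
NPSHa = 10.296 - 3.8 - 1.44 - 0.109
      = 4.95 m.

4.95


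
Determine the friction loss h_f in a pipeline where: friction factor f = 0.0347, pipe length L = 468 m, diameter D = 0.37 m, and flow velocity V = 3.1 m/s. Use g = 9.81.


Darcy-Weisbach equation: h_f = f * (L/D) * V^2/(2g).
f * L/D = 0.0347 * 468/0.37 = 43.8908.
V^2/(2g) = 3.1^2 / (2*9.81) = 9.61 / 19.62 = 0.4898 m.
h_f = 43.8908 * 0.4898 = 21.498 m.

21.498


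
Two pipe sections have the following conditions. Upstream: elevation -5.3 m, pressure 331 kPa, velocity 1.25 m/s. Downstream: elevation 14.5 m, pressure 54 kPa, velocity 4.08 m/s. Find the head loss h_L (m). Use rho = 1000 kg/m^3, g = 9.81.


Total head at each section: H = z + p/(rho*g) + V^2/(2g).
H1 = -5.3 + 331*1000/(1000*9.81) + 1.25^2/(2*9.81)
   = -5.3 + 33.741 + 0.0796
   = 28.521 m.
H2 = 14.5 + 54*1000/(1000*9.81) + 4.08^2/(2*9.81)
   = 14.5 + 5.505 + 0.8484
   = 20.853 m.
h_L = H1 - H2 = 28.521 - 20.853 = 7.668 m.

7.668


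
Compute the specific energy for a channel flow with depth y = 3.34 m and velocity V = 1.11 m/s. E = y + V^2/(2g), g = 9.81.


Specific energy E = y + V^2/(2g).
Velocity head = V^2/(2g) = 1.11^2 / (2*9.81) = 1.2321 / 19.62 = 0.0628 m.
E = 3.34 + 0.0628 = 3.4028 m.

3.4028


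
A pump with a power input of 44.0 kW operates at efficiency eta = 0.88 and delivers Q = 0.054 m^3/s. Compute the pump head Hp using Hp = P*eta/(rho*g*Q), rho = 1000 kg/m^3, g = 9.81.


Pump head formula: Hp = P * eta / (rho * g * Q).
Numerator: P * eta = 44.0 * 1000 * 0.88 = 38720.0 W.
Denominator: rho * g * Q = 1000 * 9.81 * 0.054 = 529.74.
Hp = 38720.0 / 529.74 = 73.09 m.

73.09


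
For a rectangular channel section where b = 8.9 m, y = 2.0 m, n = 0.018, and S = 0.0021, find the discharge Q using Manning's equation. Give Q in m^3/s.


For a rectangular channel, the cross-sectional area A = b * y = 8.9 * 2.0 = 17.8 m^2.
The wetted perimeter P = b + 2y = 8.9 + 2*2.0 = 12.9 m.
Hydraulic radius R = A/P = 17.8/12.9 = 1.3798 m.
Velocity V = (1/n)*R^(2/3)*S^(1/2) = (1/0.018)*1.3798^(2/3)*0.0021^(1/2) = 3.1554 m/s.
Discharge Q = A * V = 17.8 * 3.1554 = 56.166 m^3/s.

56.166


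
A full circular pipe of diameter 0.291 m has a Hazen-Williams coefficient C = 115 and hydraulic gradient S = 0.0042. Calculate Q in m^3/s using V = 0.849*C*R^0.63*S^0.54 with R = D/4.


For a full circular pipe, R = D/4 = 0.291/4 = 0.0727 m.
V = 0.849 * 115 * 0.0727^0.63 * 0.0042^0.54
  = 0.849 * 115 * 0.191847 * 0.052066
  = 0.9752 m/s.
Pipe area A = pi*D^2/4 = pi*0.291^2/4 = 0.0665 m^2.
Q = A * V = 0.0665 * 0.9752 = 0.0649 m^3/s.

0.0649


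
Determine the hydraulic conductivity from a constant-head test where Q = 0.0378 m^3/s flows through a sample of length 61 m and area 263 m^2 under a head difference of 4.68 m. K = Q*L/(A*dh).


From K = Q*L / (A*dh):
Numerator: Q*L = 0.0378 * 61 = 2.3058.
Denominator: A*dh = 263 * 4.68 = 1230.84.
K = 2.3058 / 1230.84 = 0.001873 m/s.

0.001873


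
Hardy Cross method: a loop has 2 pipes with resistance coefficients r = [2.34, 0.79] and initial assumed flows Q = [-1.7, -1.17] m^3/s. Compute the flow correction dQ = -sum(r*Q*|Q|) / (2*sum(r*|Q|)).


Numerator terms (r*Q*|Q|): 2.34*-1.7*|-1.7| = -6.7626; 0.79*-1.17*|-1.17| = -1.0814.
Sum of numerator = -7.844.
Denominator terms (r*|Q|): 2.34*|-1.7| = 3.978; 0.79*|-1.17| = 0.9243.
2 * sum of denominator = 2 * 4.9023 = 9.8046.
dQ = --7.844 / 9.8046 = 0.8 m^3/s.

0.8


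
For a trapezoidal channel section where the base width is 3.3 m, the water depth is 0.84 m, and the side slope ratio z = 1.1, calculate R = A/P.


For a trapezoidal section with side slope z:
A = (b + z*y)*y = (3.3 + 1.1*0.84)*0.84 = 3.548 m^2.
P = b + 2*y*sqrt(1 + z^2) = 3.3 + 2*0.84*sqrt(1 + 1.1^2) = 5.797 m.
R = A/P = 3.548 / 5.797 = 0.612 m.

0.612


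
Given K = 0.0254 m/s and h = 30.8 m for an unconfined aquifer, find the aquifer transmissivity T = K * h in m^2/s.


Transmissivity is defined as T = K * h.
T = 0.0254 * 30.8
  = 0.7823 m^2/s.

0.7823


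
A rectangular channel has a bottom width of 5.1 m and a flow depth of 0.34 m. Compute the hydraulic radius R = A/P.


For a rectangular section:
Flow area A = b * y = 5.1 * 0.34 = 1.73 m^2.
Wetted perimeter P = b + 2y = 5.1 + 2*0.34 = 5.78 m.
Hydraulic radius R = A/P = 1.73 / 5.78 = 0.3 m.

0.3


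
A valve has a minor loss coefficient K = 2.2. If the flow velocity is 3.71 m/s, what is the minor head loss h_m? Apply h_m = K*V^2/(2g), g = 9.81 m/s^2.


Minor loss formula: h_m = K * V^2/(2g).
V^2 = 3.71^2 = 13.7641.
V^2/(2g) = 13.7641 / 19.62 = 0.7015 m.
h_m = 2.2 * 0.7015 = 1.5434 m.

1.5434


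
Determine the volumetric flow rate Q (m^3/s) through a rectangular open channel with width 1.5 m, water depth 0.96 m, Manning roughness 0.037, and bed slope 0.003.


For a rectangular channel, the cross-sectional area A = b * y = 1.5 * 0.96 = 1.44 m^2.
The wetted perimeter P = b + 2y = 1.5 + 2*0.96 = 3.42 m.
Hydraulic radius R = A/P = 1.44/3.42 = 0.4211 m.
Velocity V = (1/n)*R^(2/3)*S^(1/2) = (1/0.037)*0.4211^(2/3)*0.003^(1/2) = 0.8316 m/s.
Discharge Q = A * V = 1.44 * 0.8316 = 1.198 m^3/s.

1.198


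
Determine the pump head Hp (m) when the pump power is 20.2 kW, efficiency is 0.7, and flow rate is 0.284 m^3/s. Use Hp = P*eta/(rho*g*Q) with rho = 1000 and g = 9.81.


Pump head formula: Hp = P * eta / (rho * g * Q).
Numerator: P * eta = 20.2 * 1000 * 0.7 = 14140.0 W.
Denominator: rho * g * Q = 1000 * 9.81 * 0.284 = 2786.04.
Hp = 14140.0 / 2786.04 = 5.08 m.

5.08


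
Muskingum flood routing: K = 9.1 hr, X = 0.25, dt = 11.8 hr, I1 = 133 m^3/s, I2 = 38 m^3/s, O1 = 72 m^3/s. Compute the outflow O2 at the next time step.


Muskingum coefficients:
denom = 2*K*(1-X) + dt = 2*9.1*(1-0.25) + 11.8 = 25.45.
C0 = (dt - 2*K*X)/denom = (11.8 - 2*9.1*0.25)/25.45 = 0.2849.
C1 = (dt + 2*K*X)/denom = (11.8 + 2*9.1*0.25)/25.45 = 0.6424.
C2 = (2*K*(1-X) - dt)/denom = 0.0727.
O2 = C0*I2 + C1*I1 + C2*O1
   = 0.2849*38 + 0.6424*133 + 0.0727*72
   = 101.5 m^3/s.

101.5


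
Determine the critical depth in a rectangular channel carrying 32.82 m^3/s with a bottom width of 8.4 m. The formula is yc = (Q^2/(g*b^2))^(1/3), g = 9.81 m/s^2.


Using yc = (Q^2 / (g * b^2))^(1/3):
Q^2 = 32.82^2 = 1077.15.
g * b^2 = 9.81 * 8.4^2 = 9.81 * 70.56 = 692.19.
Q^2 / (g*b^2) = 1077.15 / 692.19 = 1.5561.
yc = 1.5561^(1/3) = 1.1588 m.

1.1588


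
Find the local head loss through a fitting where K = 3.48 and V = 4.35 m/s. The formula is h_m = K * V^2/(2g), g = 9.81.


Minor loss formula: h_m = K * V^2/(2g).
V^2 = 4.35^2 = 18.9225.
V^2/(2g) = 18.9225 / 19.62 = 0.9644 m.
h_m = 3.48 * 0.9644 = 3.3563 m.

3.3563


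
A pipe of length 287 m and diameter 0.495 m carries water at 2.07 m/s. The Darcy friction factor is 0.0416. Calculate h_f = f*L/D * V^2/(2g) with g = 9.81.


Darcy-Weisbach equation: h_f = f * (L/D) * V^2/(2g).
f * L/D = 0.0416 * 287/0.495 = 24.1196.
V^2/(2g) = 2.07^2 / (2*9.81) = 4.2849 / 19.62 = 0.2184 m.
h_f = 24.1196 * 0.2184 = 5.268 m.

5.268


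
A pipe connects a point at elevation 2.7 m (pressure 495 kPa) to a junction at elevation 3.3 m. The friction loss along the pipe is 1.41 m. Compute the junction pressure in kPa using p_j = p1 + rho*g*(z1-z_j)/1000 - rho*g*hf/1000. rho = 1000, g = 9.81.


Junction pressure: p_j = p1 + rho*g*(z1 - z_j)/1000 - rho*g*hf/1000.
Elevation term = 1000*9.81*(2.7 - 3.3)/1000 = -5.886 kPa.
Friction term = 1000*9.81*1.41/1000 = 13.832 kPa.
p_j = 495 + -5.886 - 13.832 = 475.28 kPa.

475.28


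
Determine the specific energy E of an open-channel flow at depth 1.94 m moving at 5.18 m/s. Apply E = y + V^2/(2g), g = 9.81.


Specific energy E = y + V^2/(2g).
Velocity head = V^2/(2g) = 5.18^2 / (2*9.81) = 26.8324 / 19.62 = 1.3676 m.
E = 1.94 + 1.3676 = 3.3076 m.

3.3076


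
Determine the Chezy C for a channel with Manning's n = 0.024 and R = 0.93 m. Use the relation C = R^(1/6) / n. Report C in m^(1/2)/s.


The Chezy coefficient relates to Manning's n through C = R^(1/6) / n.
R^(1/6) = 0.93^(1/6) = 0.987978.
C = 0.987978 / 0.024 = 41.17 m^(1/2)/s.

41.17


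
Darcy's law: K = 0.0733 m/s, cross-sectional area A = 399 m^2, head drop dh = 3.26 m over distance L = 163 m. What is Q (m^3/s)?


Darcy's law: Q = K * A * i, where i = dh/L.
Hydraulic gradient i = 3.26 / 163 = 0.02.
Q = 0.0733 * 399 * 0.02
  = 0.5849 m^3/s.

0.5849


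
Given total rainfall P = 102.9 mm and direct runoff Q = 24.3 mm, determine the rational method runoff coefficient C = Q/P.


The runoff coefficient C = runoff depth / rainfall depth.
C = 24.3 / 102.9
  = 0.2362.

0.2362


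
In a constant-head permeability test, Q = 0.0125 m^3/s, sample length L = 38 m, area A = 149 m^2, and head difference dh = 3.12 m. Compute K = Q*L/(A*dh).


From K = Q*L / (A*dh):
Numerator: Q*L = 0.0125 * 38 = 0.475.
Denominator: A*dh = 149 * 3.12 = 464.88.
K = 0.475 / 464.88 = 0.001022 m/s.

0.001022


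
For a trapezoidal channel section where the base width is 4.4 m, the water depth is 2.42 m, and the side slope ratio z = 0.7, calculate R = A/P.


For a trapezoidal section with side slope z:
A = (b + z*y)*y = (4.4 + 0.7*2.42)*2.42 = 14.747 m^2.
P = b + 2*y*sqrt(1 + z^2) = 4.4 + 2*2.42*sqrt(1 + 0.7^2) = 10.308 m.
R = A/P = 14.747 / 10.308 = 1.4307 m.

1.4307


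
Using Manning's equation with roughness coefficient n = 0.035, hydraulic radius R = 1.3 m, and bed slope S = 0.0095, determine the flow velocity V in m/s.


Manning's equation gives V = (1/n) * R^(2/3) * S^(1/2).
First, compute R^(2/3) = 1.3^(2/3) = 1.1911.
Next, S^(1/2) = 0.0095^(1/2) = 0.097468.
Then 1/n = 1/0.035 = 28.57.
V = 28.57 * 1.1911 * 0.097468 = 3.3171 m/s.

3.3171


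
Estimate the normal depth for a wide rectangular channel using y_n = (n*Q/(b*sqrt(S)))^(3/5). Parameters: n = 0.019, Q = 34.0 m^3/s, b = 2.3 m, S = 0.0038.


We use the wide-channel approximation y_n = (n*Q/(b*sqrt(S)))^(3/5).
sqrt(S) = sqrt(0.0038) = 0.061644.
Numerator: n*Q = 0.019 * 34.0 = 0.646.
Denominator: b*sqrt(S) = 2.3 * 0.061644 = 0.141781.
arg = 4.5563.
y_n = 4.5563^(3/5) = 2.4841 m.

2.4841


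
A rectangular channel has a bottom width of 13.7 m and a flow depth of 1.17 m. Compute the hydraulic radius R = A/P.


For a rectangular section:
Flow area A = b * y = 13.7 * 1.17 = 16.03 m^2.
Wetted perimeter P = b + 2y = 13.7 + 2*1.17 = 16.04 m.
Hydraulic radius R = A/P = 16.03 / 16.04 = 0.9993 m.

0.9993


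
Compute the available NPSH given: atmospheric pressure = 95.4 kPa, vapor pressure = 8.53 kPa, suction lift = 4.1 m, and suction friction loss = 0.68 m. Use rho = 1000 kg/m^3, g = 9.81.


NPSHa = p_atm/(rho*g) - z_s - hf_s - p_vap/(rho*g).
p_atm/(rho*g) = 95.4*1000 / (1000*9.81) = 9.725 m.
p_vap/(rho*g) = 8.53*1000 / (1000*9.81) = 0.87 m.
NPSHa = 9.725 - 4.1 - 0.68 - 0.87
      = 4.08 m.

4.08


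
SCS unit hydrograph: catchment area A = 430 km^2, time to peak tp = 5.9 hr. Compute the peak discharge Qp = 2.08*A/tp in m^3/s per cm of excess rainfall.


SCS formula: Qp = 2.08 * A / tp.
Qp = 2.08 * 430 / 5.9
   = 894.4 / 5.9
   = 151.59 m^3/s per cm.

151.59


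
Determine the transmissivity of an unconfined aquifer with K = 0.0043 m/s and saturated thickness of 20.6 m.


Transmissivity is defined as T = K * h.
T = 0.0043 * 20.6
  = 0.0886 m^2/s.

0.0886


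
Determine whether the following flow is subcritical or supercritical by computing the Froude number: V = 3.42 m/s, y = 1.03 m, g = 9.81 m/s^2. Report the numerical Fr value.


The Froude number is defined as Fr = V / sqrt(g*y).
g*y = 9.81 * 1.03 = 10.1043.
sqrt(g*y) = sqrt(10.1043) = 3.1787.
Fr = 3.42 / 3.1787 = 1.0759.
Since Fr > 1, the flow is supercritical.

1.0759


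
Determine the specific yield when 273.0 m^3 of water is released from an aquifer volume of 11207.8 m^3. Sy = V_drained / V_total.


Specific yield Sy = Volume drained / Total volume.
Sy = 273.0 / 11207.8
   = 0.0244.

0.0244


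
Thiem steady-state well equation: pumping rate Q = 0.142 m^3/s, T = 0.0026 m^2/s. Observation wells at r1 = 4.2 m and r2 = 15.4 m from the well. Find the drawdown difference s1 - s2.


Thiem equation: s1 - s2 = Q/(2*pi*T) * ln(r2/r1).
ln(r2/r1) = ln(15.4/4.2) = 1.2993.
Q/(2*pi*T) = 0.142 / (2*pi*0.0026) = 0.142 / 0.0163 = 8.6923.
s1 - s2 = 8.6923 * 1.2993 = 11.2938 m.

11.2938


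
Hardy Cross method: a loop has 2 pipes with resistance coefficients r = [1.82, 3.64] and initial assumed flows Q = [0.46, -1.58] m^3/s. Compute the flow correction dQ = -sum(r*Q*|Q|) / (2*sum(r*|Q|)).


Numerator terms (r*Q*|Q|): 1.82*0.46*|0.46| = 0.3851; 3.64*-1.58*|-1.58| = -9.0869.
Sum of numerator = -8.7018.
Denominator terms (r*|Q|): 1.82*|0.46| = 0.8372; 3.64*|-1.58| = 5.7512.
2 * sum of denominator = 2 * 6.5884 = 13.1768.
dQ = --8.7018 / 13.1768 = 0.6604 m^3/s.

0.6604


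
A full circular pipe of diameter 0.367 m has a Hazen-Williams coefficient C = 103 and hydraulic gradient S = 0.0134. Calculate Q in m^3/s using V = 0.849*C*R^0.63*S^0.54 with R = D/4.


For a full circular pipe, R = D/4 = 0.367/4 = 0.0917 m.
V = 0.849 * 103 * 0.0917^0.63 * 0.0134^0.54
  = 0.849 * 103 * 0.222045 * 0.097417
  = 1.8916 m/s.
Pipe area A = pi*D^2/4 = pi*0.367^2/4 = 0.1058 m^2.
Q = A * V = 0.1058 * 1.8916 = 0.2001 m^3/s.

0.2001


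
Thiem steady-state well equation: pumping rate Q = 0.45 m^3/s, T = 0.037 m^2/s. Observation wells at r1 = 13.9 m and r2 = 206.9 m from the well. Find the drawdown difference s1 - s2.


Thiem equation: s1 - s2 = Q/(2*pi*T) * ln(r2/r1).
ln(r2/r1) = ln(206.9/13.9) = 2.7003.
Q/(2*pi*T) = 0.45 / (2*pi*0.037) = 0.45 / 0.2325 = 1.9357.
s1 - s2 = 1.9357 * 2.7003 = 5.227 m.

5.227


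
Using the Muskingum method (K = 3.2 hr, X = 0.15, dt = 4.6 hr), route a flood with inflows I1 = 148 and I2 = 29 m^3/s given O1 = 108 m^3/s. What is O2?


Muskingum coefficients:
denom = 2*K*(1-X) + dt = 2*3.2*(1-0.15) + 4.6 = 10.04.
C0 = (dt - 2*K*X)/denom = (4.6 - 2*3.2*0.15)/10.04 = 0.3625.
C1 = (dt + 2*K*X)/denom = (4.6 + 2*3.2*0.15)/10.04 = 0.5538.
C2 = (2*K*(1-X) - dt)/denom = 0.0837.
O2 = C0*I2 + C1*I1 + C2*O1
   = 0.3625*29 + 0.5538*148 + 0.0837*108
   = 101.51 m^3/s.

101.51


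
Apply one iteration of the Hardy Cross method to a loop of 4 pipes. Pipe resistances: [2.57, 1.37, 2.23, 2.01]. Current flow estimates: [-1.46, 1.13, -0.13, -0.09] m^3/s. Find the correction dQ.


Numerator terms (r*Q*|Q|): 2.57*-1.46*|-1.46| = -5.4782; 1.37*1.13*|1.13| = 1.7494; 2.23*-0.13*|-0.13| = -0.0377; 2.01*-0.09*|-0.09| = -0.0163.
Sum of numerator = -3.7828.
Denominator terms (r*|Q|): 2.57*|-1.46| = 3.7522; 1.37*|1.13| = 1.5481; 2.23*|-0.13| = 0.2899; 2.01*|-0.09| = 0.1809.
2 * sum of denominator = 2 * 5.7711 = 11.5422.
dQ = --3.7828 / 11.5422 = 0.3277 m^3/s.

0.3277


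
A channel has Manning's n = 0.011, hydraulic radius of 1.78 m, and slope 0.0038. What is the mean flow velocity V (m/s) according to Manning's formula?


Manning's equation gives V = (1/n) * R^(2/3) * S^(1/2).
First, compute R^(2/3) = 1.78^(2/3) = 1.4687.
Next, S^(1/2) = 0.0038^(1/2) = 0.061644.
Then 1/n = 1/0.011 = 90.91.
V = 90.91 * 1.4687 * 0.061644 = 8.2309 m/s.

8.2309


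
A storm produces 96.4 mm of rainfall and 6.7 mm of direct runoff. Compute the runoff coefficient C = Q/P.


The runoff coefficient C = runoff depth / rainfall depth.
C = 6.7 / 96.4
  = 0.0695.

0.0695


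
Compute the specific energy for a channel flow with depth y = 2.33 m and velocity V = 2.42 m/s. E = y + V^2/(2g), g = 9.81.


Specific energy E = y + V^2/(2g).
Velocity head = V^2/(2g) = 2.42^2 / (2*9.81) = 5.8564 / 19.62 = 0.2985 m.
E = 2.33 + 0.2985 = 2.6285 m.

2.6285


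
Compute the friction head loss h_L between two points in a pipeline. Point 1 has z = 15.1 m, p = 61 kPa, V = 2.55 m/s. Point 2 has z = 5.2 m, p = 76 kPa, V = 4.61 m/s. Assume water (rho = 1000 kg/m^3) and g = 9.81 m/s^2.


Total head at each section: H = z + p/(rho*g) + V^2/(2g).
H1 = 15.1 + 61*1000/(1000*9.81) + 2.55^2/(2*9.81)
   = 15.1 + 6.218 + 0.3314
   = 21.65 m.
H2 = 5.2 + 76*1000/(1000*9.81) + 4.61^2/(2*9.81)
   = 5.2 + 7.747 + 1.0832
   = 14.03 m.
h_L = H1 - H2 = 21.65 - 14.03 = 7.619 m.

7.619


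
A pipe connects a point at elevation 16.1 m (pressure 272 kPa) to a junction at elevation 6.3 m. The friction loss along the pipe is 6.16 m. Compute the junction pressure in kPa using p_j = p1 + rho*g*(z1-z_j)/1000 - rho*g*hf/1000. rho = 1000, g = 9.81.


Junction pressure: p_j = p1 + rho*g*(z1 - z_j)/1000 - rho*g*hf/1000.
Elevation term = 1000*9.81*(16.1 - 6.3)/1000 = 96.138 kPa.
Friction term = 1000*9.81*6.16/1000 = 60.43 kPa.
p_j = 272 + 96.138 - 60.43 = 307.71 kPa.

307.71


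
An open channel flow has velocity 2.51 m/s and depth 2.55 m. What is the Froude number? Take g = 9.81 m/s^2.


The Froude number is defined as Fr = V / sqrt(g*y).
g*y = 9.81 * 2.55 = 25.0155.
sqrt(g*y) = sqrt(25.0155) = 5.0015.
Fr = 2.51 / 5.0015 = 0.5018.

0.5018


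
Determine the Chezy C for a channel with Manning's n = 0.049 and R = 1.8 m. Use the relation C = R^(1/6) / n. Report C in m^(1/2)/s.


The Chezy coefficient relates to Manning's n through C = R^(1/6) / n.
R^(1/6) = 1.8^(1/6) = 1.102924.
C = 1.102924 / 0.049 = 22.51 m^(1/2)/s.

22.51


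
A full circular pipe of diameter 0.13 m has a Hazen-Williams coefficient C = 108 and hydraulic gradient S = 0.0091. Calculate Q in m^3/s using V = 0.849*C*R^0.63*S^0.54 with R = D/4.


For a full circular pipe, R = D/4 = 0.13/4 = 0.0325 m.
V = 0.849 * 108 * 0.0325^0.63 * 0.0091^0.54
  = 0.849 * 108 * 0.115475 * 0.079046
  = 0.837 m/s.
Pipe area A = pi*D^2/4 = pi*0.13^2/4 = 0.0133 m^2.
Q = A * V = 0.0133 * 0.837 = 0.0111 m^3/s.

0.0111


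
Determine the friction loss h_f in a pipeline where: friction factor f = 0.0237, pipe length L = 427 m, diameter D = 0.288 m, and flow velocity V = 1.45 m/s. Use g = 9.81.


Darcy-Weisbach equation: h_f = f * (L/D) * V^2/(2g).
f * L/D = 0.0237 * 427/0.288 = 35.1385.
V^2/(2g) = 1.45^2 / (2*9.81) = 2.1025 / 19.62 = 0.1072 m.
h_f = 35.1385 * 0.1072 = 3.765 m.

3.765


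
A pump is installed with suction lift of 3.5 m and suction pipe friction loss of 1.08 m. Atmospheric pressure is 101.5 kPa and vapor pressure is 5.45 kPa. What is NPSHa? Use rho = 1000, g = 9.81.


NPSHa = p_atm/(rho*g) - z_s - hf_s - p_vap/(rho*g).
p_atm/(rho*g) = 101.5*1000 / (1000*9.81) = 10.347 m.
p_vap/(rho*g) = 5.45*1000 / (1000*9.81) = 0.556 m.
NPSHa = 10.347 - 3.5 - 1.08 - 0.556
      = 5.21 m.

5.21


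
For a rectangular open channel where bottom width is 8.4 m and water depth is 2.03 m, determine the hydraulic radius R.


For a rectangular section:
Flow area A = b * y = 8.4 * 2.03 = 17.05 m^2.
Wetted perimeter P = b + 2y = 8.4 + 2*2.03 = 12.46 m.
Hydraulic radius R = A/P = 17.05 / 12.46 = 1.3685 m.

1.3685


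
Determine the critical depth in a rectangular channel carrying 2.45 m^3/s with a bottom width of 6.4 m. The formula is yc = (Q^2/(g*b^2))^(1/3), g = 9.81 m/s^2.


Using yc = (Q^2 / (g * b^2))^(1/3):
Q^2 = 2.45^2 = 6.0.
g * b^2 = 9.81 * 6.4^2 = 9.81 * 40.96 = 401.82.
Q^2 / (g*b^2) = 6.0 / 401.82 = 0.0149.
yc = 0.0149^(1/3) = 0.2463 m.

0.2463


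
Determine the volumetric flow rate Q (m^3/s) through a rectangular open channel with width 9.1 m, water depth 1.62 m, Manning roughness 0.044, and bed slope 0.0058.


For a rectangular channel, the cross-sectional area A = b * y = 9.1 * 1.62 = 14.74 m^2.
The wetted perimeter P = b + 2y = 9.1 + 2*1.62 = 12.34 m.
Hydraulic radius R = A/P = 14.74/12.34 = 1.1947 m.
Velocity V = (1/n)*R^(2/3)*S^(1/2) = (1/0.044)*1.1947^(2/3)*0.0058^(1/2) = 1.9487 m/s.
Discharge Q = A * V = 14.74 * 1.9487 = 28.728 m^3/s.

28.728


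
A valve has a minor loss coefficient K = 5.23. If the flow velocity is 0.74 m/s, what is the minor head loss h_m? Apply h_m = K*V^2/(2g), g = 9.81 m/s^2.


Minor loss formula: h_m = K * V^2/(2g).
V^2 = 0.74^2 = 0.5476.
V^2/(2g) = 0.5476 / 19.62 = 0.0279 m.
h_m = 5.23 * 0.0279 = 0.146 m.

0.146


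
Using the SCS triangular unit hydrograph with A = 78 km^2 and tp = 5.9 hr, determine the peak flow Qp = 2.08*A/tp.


SCS formula: Qp = 2.08 * A / tp.
Qp = 2.08 * 78 / 5.9
   = 162.24 / 5.9
   = 27.5 m^3/s per cm.

27.5


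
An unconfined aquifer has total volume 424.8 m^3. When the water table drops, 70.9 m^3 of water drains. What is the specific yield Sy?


Specific yield Sy = Volume drained / Total volume.
Sy = 70.9 / 424.8
   = 0.1669.

0.1669


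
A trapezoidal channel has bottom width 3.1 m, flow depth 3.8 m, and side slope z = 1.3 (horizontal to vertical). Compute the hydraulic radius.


For a trapezoidal section with side slope z:
A = (b + z*y)*y = (3.1 + 1.3*3.8)*3.8 = 30.552 m^2.
P = b + 2*y*sqrt(1 + z^2) = 3.1 + 2*3.8*sqrt(1 + 1.3^2) = 15.565 m.
R = A/P = 30.552 / 15.565 = 1.9629 m.

1.9629


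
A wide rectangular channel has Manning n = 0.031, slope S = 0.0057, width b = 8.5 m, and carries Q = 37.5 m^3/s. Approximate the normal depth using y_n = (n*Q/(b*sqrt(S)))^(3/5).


We use the wide-channel approximation y_n = (n*Q/(b*sqrt(S)))^(3/5).
sqrt(S) = sqrt(0.0057) = 0.075498.
Numerator: n*Q = 0.031 * 37.5 = 1.1625.
Denominator: b*sqrt(S) = 8.5 * 0.075498 = 0.641733.
arg = 1.8115.
y_n = 1.8115^(3/5) = 1.4283 m.

1.4283


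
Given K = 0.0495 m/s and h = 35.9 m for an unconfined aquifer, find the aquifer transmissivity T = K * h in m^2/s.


Transmissivity is defined as T = K * h.
T = 0.0495 * 35.9
  = 1.7771 m^2/s.

1.7771


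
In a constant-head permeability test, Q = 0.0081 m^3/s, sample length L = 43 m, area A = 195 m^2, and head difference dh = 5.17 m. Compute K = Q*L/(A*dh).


From K = Q*L / (A*dh):
Numerator: Q*L = 0.0081 * 43 = 0.3483.
Denominator: A*dh = 195 * 5.17 = 1008.15.
K = 0.3483 / 1008.15 = 0.000345 m/s.

0.000345


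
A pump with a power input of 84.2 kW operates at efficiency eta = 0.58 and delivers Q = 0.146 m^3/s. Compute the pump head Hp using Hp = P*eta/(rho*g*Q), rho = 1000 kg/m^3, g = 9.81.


Pump head formula: Hp = P * eta / (rho * g * Q).
Numerator: P * eta = 84.2 * 1000 * 0.58 = 48836.0 W.
Denominator: rho * g * Q = 1000 * 9.81 * 0.146 = 1432.26.
Hp = 48836.0 / 1432.26 = 34.1 m.

34.1


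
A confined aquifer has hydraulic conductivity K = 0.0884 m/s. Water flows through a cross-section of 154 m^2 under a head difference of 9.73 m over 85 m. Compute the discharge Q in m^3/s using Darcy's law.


Darcy's law: Q = K * A * i, where i = dh/L.
Hydraulic gradient i = 9.73 / 85 = 0.114471.
Q = 0.0884 * 154 * 0.114471
  = 1.5584 m^3/s.

1.5584


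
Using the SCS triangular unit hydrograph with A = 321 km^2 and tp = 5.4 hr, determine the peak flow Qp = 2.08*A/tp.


SCS formula: Qp = 2.08 * A / tp.
Qp = 2.08 * 321 / 5.4
   = 667.68 / 5.4
   = 123.64 m^3/s per cm.

123.64


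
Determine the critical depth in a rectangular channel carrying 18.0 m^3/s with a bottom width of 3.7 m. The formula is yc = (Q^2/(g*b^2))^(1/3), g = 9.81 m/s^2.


Using yc = (Q^2 / (g * b^2))^(1/3):
Q^2 = 18.0^2 = 324.0.
g * b^2 = 9.81 * 3.7^2 = 9.81 * 13.69 = 134.3.
Q^2 / (g*b^2) = 324.0 / 134.3 = 2.4125.
yc = 2.4125^(1/3) = 1.3412 m.

1.3412


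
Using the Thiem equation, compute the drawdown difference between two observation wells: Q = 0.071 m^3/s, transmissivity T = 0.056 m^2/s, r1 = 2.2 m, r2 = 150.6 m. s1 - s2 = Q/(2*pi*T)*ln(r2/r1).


Thiem equation: s1 - s2 = Q/(2*pi*T) * ln(r2/r1).
ln(r2/r1) = ln(150.6/2.2) = 4.2262.
Q/(2*pi*T) = 0.071 / (2*pi*0.056) = 0.071 / 0.3519 = 0.2018.
s1 - s2 = 0.2018 * 4.2262 = 0.8528 m.

0.8528


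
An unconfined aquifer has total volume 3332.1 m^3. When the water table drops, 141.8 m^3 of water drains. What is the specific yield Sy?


Specific yield Sy = Volume drained / Total volume.
Sy = 141.8 / 3332.1
   = 0.0426.

0.0426


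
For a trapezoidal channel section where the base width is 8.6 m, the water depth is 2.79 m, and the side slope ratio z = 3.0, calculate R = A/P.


For a trapezoidal section with side slope z:
A = (b + z*y)*y = (8.6 + 3.0*2.79)*2.79 = 47.346 m^2.
P = b + 2*y*sqrt(1 + z^2) = 8.6 + 2*2.79*sqrt(1 + 3.0^2) = 26.246 m.
R = A/P = 47.346 / 26.246 = 1.804 m.

1.804


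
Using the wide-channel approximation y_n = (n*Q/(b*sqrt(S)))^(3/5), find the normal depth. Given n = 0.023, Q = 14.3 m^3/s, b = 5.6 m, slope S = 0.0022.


We use the wide-channel approximation y_n = (n*Q/(b*sqrt(S)))^(3/5).
sqrt(S) = sqrt(0.0022) = 0.046904.
Numerator: n*Q = 0.023 * 14.3 = 0.3289.
Denominator: b*sqrt(S) = 5.6 * 0.046904 = 0.262662.
arg = 1.2522.
y_n = 1.2522^(3/5) = 1.1445 m.

1.1445


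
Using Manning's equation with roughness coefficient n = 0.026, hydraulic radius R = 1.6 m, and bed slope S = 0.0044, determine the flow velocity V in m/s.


Manning's equation gives V = (1/n) * R^(2/3) * S^(1/2).
First, compute R^(2/3) = 1.6^(2/3) = 1.368.
Next, S^(1/2) = 0.0044^(1/2) = 0.066332.
Then 1/n = 1/0.026 = 38.46.
V = 38.46 * 1.368 * 0.066332 = 3.4901 m/s.

3.4901


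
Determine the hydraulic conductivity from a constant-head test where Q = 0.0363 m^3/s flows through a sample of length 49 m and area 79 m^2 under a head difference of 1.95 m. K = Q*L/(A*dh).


From K = Q*L / (A*dh):
Numerator: Q*L = 0.0363 * 49 = 1.7787.
Denominator: A*dh = 79 * 1.95 = 154.05.
K = 1.7787 / 154.05 = 0.011546 m/s.

0.011546


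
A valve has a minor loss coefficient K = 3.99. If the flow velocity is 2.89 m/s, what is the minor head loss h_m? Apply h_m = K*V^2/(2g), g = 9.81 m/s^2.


Minor loss formula: h_m = K * V^2/(2g).
V^2 = 2.89^2 = 8.3521.
V^2/(2g) = 8.3521 / 19.62 = 0.4257 m.
h_m = 3.99 * 0.4257 = 1.6985 m.

1.6985


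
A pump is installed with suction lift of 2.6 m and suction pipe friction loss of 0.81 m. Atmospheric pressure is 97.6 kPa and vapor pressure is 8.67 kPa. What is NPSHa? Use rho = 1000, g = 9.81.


NPSHa = p_atm/(rho*g) - z_s - hf_s - p_vap/(rho*g).
p_atm/(rho*g) = 97.6*1000 / (1000*9.81) = 9.949 m.
p_vap/(rho*g) = 8.67*1000 / (1000*9.81) = 0.884 m.
NPSHa = 9.949 - 2.6 - 0.81 - 0.884
      = 5.66 m.

5.66


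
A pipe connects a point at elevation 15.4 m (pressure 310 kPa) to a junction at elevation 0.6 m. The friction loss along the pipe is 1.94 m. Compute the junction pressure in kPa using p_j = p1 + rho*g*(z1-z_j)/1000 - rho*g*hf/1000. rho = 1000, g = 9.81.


Junction pressure: p_j = p1 + rho*g*(z1 - z_j)/1000 - rho*g*hf/1000.
Elevation term = 1000*9.81*(15.4 - 0.6)/1000 = 145.188 kPa.
Friction term = 1000*9.81*1.94/1000 = 19.031 kPa.
p_j = 310 + 145.188 - 19.031 = 436.16 kPa.

436.16


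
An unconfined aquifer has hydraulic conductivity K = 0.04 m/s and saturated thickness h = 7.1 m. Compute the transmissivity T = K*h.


Transmissivity is defined as T = K * h.
T = 0.04 * 7.1
  = 0.284 m^2/s.

0.284


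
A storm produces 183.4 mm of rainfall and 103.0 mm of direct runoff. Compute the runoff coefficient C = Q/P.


The runoff coefficient C = runoff depth / rainfall depth.
C = 103.0 / 183.4
  = 0.5616.

0.5616


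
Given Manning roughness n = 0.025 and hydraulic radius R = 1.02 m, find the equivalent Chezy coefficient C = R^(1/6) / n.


The Chezy coefficient relates to Manning's n through C = R^(1/6) / n.
R^(1/6) = 1.02^(1/6) = 1.003306.
C = 1.003306 / 0.025 = 40.13 m^(1/2)/s.

40.13


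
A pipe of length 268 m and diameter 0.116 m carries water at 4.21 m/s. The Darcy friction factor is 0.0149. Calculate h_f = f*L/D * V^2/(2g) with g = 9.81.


Darcy-Weisbach equation: h_f = f * (L/D) * V^2/(2g).
f * L/D = 0.0149 * 268/0.116 = 34.4241.
V^2/(2g) = 4.21^2 / (2*9.81) = 17.7241 / 19.62 = 0.9034 m.
h_f = 34.4241 * 0.9034 = 31.098 m.

31.098


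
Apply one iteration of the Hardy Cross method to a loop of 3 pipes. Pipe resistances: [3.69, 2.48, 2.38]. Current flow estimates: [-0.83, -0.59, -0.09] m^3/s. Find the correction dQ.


Numerator terms (r*Q*|Q|): 3.69*-0.83*|-0.83| = -2.542; 2.48*-0.59*|-0.59| = -0.8633; 2.38*-0.09*|-0.09| = -0.0193.
Sum of numerator = -3.4246.
Denominator terms (r*|Q|): 3.69*|-0.83| = 3.0627; 2.48*|-0.59| = 1.4632; 2.38*|-0.09| = 0.2142.
2 * sum of denominator = 2 * 4.7401 = 9.4802.
dQ = --3.4246 / 9.4802 = 0.3612 m^3/s.

0.3612
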